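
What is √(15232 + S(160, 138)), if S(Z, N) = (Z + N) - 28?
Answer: √15502 ≈ 124.51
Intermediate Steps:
S(Z, N) = -28 + N + Z (S(Z, N) = (N + Z) - 28 = -28 + N + Z)
√(15232 + S(160, 138)) = √(15232 + (-28 + 138 + 160)) = √(15232 + 270) = √15502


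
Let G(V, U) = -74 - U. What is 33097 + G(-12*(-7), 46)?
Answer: 32977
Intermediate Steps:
33097 + G(-12*(-7), 46) = 33097 + (-74 - 1*46) = 33097 + (-74 - 46) = 33097 - 120 = 32977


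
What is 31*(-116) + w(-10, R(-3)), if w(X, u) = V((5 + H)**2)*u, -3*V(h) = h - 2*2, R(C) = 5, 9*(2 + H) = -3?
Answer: -97232/27 ≈ -3601.2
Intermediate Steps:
H = -7/3 (H = -2 + (1/9)*(-3) = -2 - 1/3 = -7/3 ≈ -2.3333)
V(h) = 4/3 - h/3 (V(h) = -(h - 2*2)/3 = -(h - 4)/3 = -(-4 + h)/3 = 4/3 - h/3)
w(X, u) = -28*u/27 (w(X, u) = (4/3 - (5 - 7/3)**2/3)*u = (4/3 - (8/3)**2/3)*u = (4/3 - 1/3*64/9)*u = (4/3 - 64/27)*u = -28*u/27)
31*(-116) + w(-10, R(-3)) = 31*(-116) - 28/27*5 = -3596 - 140/27 = -97232/27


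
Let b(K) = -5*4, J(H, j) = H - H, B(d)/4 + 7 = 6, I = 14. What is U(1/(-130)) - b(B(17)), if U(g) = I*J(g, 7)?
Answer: 20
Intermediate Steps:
B(d) = -4 (B(d) = -28 + 4*6 = -28 + 24 = -4)
J(H, j) = 0
b(K) = -20
U(g) = 0 (U(g) = 14*0 = 0)
U(1/(-130)) - b(B(17)) = 0 - 1*(-20) = 0 + 20 = 20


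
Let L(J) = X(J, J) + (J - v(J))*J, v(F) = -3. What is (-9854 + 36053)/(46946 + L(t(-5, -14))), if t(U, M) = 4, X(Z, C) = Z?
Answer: 26199/46978 ≈ 0.55769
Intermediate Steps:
L(J) = J + J*(3 + J) (L(J) = J + (J - 1*(-3))*J = J + (J + 3)*J = J + (3 + J)*J = J + J*(3 + J))
(-9854 + 36053)/(46946 + L(t(-5, -14))) = (-9854 + 36053)/(46946 + 4*(4 + 4)) = 26199/(46946 + 4*8) = 26199/(46946 + 32) = 26199/46978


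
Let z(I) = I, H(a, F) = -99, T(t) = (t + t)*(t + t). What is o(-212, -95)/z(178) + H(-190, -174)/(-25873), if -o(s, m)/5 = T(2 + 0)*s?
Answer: 219411851/2302697 ≈ 95.285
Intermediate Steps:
T(t) = 4*t**2 (T(t) = (2*t)*(2*t) = 4*t**2)
o(s, m) = -80*s (o(s, m) = -5*4*(2 + 0)**2*s = -5*4*2**2*s = -5*4*4*s = -80*s)
o(-212, -95)/z(178) + H(-190, -174)/(-25873) = -80*(-212)/178 - 99/(-25873) = 16960*(1/178) - 99*(-1/25873) = 8480/89 + 99/25873 = 219411851/2302697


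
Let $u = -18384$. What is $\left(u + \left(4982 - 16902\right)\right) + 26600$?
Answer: $-3704$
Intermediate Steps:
$\left(u + \left(4982 - 16902\right)\right) + 26600 = \left(-18384 + \left(4982 - 16902\right)\right) + 26600 = \left(-18384 - 11920\right) + 26600 = -30304 + 26600 = -3704$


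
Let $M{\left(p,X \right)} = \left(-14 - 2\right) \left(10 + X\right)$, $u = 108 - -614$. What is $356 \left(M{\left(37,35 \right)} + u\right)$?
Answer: $712$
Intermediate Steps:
$u = 722$ ($u = 108 + 614 = 722$)
$M{\left(p,X \right)} = -160 - 16 X$ ($M{\left(p,X \right)} = - 16 \left(10 + X\right) = -160 - 16 X$)
$356 \left(M{\left(37,35 \right)} + u\right) = 356 \left(\left(-160 - 560\right) + 722\right) = 356 \left(-720 + 722\right) = 356 \cdot 2 = 712$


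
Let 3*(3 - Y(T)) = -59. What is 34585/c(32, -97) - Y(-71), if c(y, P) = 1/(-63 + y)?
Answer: -3216473/3 ≈ -1.0722e+6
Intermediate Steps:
Y(T) = 68/3 (Y(T) = 3 - 1/3*(-59) = 3 + 59/3 = 68/3)
34585/c(32, -97) - Y(-71) = 34585/(1/(-63 + 32)) - 1*68/3 = 34585/(1/(-31)) - 68/3 = 34585/(-1/31) - 68/3 = 34585*(-31) - 68/3 = -1072135 - 68/3 = -3216473/3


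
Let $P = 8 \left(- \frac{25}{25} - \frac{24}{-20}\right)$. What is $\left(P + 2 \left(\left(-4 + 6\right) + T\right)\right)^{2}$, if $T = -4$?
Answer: $\frac{144}{25} \approx 5.76$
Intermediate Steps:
$P = \frac{8}{5}$ ($P = 8 \left(\left(-25\right) \frac{1}{25} - - \frac{6}{5}\right) = 8 \left(-1 + \frac{6}{5}\right) = 8 \cdot \frac{1}{5} = \frac{8}{5} \approx 1.6$)
$\left(P + 2 \left(\left(-4 + 6\right) + T\right)\right)^{2} = \left(\frac{8}{5} + 2 \left(\left(-4 + 6\right) - 4\right)\right)^{2} = \left(\frac{8}{5} + 2 \left(2 - 4\right)\right)^{2} = \left(\frac{8}{5} + 2 \left(-2\right)\right)^{2} = \left(\frac{8}{5} - 4\right)^{2} = \left(- \frac{12}{5}\right)^{2} = \frac{144}{25}$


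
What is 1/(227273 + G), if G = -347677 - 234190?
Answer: -1/354594 ≈ -2.8201e-6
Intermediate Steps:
G = -581867
1/(227273 + G) = 1/(227273 - 581867) = 1/(-354594) = -1/354594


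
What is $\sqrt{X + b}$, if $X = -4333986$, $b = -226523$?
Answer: $23 i \sqrt{8621} \approx 2135.5 i$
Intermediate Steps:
$\sqrt{X + b} = \sqrt{-4333986 - 226523} = \sqrt{-4560509} = 23 i \sqrt{8621}$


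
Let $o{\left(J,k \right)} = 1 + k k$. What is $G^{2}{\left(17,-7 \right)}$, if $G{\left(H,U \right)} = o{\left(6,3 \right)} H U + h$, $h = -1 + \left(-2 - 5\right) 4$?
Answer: $1485961$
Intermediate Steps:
$h = -29$ ($h = -1 - 28 = -29$)
$o{\left(J,k \right)} = 1 + k^{2}$
$G{\left(H,U \right)} = -29 + 10 H U$ ($G{\left(H,U \right)} = \left(1 + 3^{2}\right) H U - 29 = \left(1 + 9\right) H U - 29 = 10 H U - 29 = -29 + 10 H U$)
$G^{2}{\left(17,-7 \right)} = \left(-29 + 10 \cdot 17 \left(-7\right)\right)^{2} = \left(-29 - 1190\right)^{2} = \left(-1219\right)^{2} = 1485961$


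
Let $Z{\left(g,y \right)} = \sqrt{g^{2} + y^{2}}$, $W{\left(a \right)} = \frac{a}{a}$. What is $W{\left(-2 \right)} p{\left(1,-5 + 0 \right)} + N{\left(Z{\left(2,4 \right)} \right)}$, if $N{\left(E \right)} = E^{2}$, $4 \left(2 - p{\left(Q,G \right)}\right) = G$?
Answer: $\frac{93}{4} \approx 23.25$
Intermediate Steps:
$p{\left(Q,G \right)} = 2 - \frac{G}{4}$
$W{\left(a \right)} = 1$
$W{\left(-2 \right)} p{\left(1,-5 + 0 \right)} + N{\left(Z{\left(2,4 \right)} \right)} = 1 \left(2 - \frac{-5 + 0}{4}\right) + \left(\sqrt{2^{2} + 4^{2}}\right)^{2} = 1 \left(2 - - \frac{5}{4}\right) + \left(\sqrt{4 + 16}\right)^{2} = 1 \left(2 + \frac{5}{4}\right) + \left(\sqrt{20}\right)^{2} = 1 \cdot \frac{13}{4} + \left(2 \sqrt{5}\right)^{2} = \frac{13}{4} + 20 = \frac{93}{4}$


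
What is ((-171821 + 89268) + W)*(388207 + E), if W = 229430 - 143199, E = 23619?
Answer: 1514696028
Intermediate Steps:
W = 86231
((-171821 + 89268) + W)*(388207 + E) = ((-171821 + 89268) + 86231)*(388207 + 23619) = (-82553 + 86231)*411826 = 3678*411826 = 1514696028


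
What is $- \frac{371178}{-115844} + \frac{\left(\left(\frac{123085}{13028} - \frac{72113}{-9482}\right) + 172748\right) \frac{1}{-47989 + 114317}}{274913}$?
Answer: $\frac{104511337252587984548435}{32617707816886082324192} \approx 3.2041$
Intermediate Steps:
$- \frac{371178}{-115844} + \frac{\left(\left(\frac{123085}{13028} - \frac{72113}{-9482}\right) + 172748\right) \frac{1}{-47989 + 114317}}{274913} = \left(-371178\right) \left(- \frac{1}{115844}\right) + \frac{\left(123085 \cdot \frac{1}{13028} - - \frac{72113}{9482}\right) + 172748}{66328} \cdot \frac{1}{274913} = \frac{185589}{57922} + \left(\left(\frac{123085}{13028} + \frac{72113}{9482}\right) + 172748\right) \frac{1}{66328} \cdot \frac{1}{274913} = \frac{185589}{57922} + \left(\frac{1053290067}{61765748} + 172748\right) \frac{1}{66328} \cdot \frac{1}{274913} = \frac{185589}{57922} + \frac{10670962725571}{61765748} \cdot \frac{1}{66328} \cdot \frac{1}{274913} = \frac{185589}{57922} + \frac{10670962725571}{4096798533344} \cdot \frac{1}{274913} = \frac{185589}{57922} + \frac{10670962725571}{1126263175197199072} = \frac{104511337252587984548435}{32617707816886082324192}$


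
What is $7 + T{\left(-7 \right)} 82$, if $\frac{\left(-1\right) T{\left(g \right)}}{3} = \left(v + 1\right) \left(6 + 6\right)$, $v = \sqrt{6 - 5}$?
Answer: $-5897$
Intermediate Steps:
$v = 1$ ($v = \sqrt{1} = 1$)
$T{\left(g \right)} = -72$ ($T{\left(g \right)} = - 3 \left(1 + 1\right) \left(6 + 6\right) = - 3 \cdot 2 \cdot 12 = \left(-3\right) 24 = -72$)
$7 + T{\left(-7 \right)} 82 = 7 - 5904 = -5897$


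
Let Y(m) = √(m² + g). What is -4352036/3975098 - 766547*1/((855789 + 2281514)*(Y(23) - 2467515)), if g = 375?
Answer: -41566026657950041298018689/37965918567740466709429387 + 1533094*√226/19101878025518096263 ≈ -1.0948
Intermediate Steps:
Y(m) = √(375 + m²) (Y(m) = √(m² + 375) = √(375 + m²))
-4352036/3975098 - 766547*1/((855789 + 2281514)*(Y(23) - 2467515)) = -4352036/3975098 - 766547*1/((855789 + 2281514)*(√(375 + 23²) - 2467515)) = -4352036*1/3975098 - 766547*1/(3137303*(√(375 + 529) - 2467515)) = -2176018/1987549 - 766547*1/(3137303*(√904 - 2467515)) = -2176018/1987549 - 766547*1/(3137303*(2*√226 - 2467515)) = -2176018/1987549 - 766547*1/(3137303*(-2467515 + 2*√226)) = -2176018/1987549 - 766547/(-7741342212045 + 6274606*√226)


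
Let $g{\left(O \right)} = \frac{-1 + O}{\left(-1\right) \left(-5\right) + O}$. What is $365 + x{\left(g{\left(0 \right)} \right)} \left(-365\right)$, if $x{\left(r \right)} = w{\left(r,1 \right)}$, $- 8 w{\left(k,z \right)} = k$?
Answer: $\frac{2847}{8} \approx 355.88$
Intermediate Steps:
$w{\left(k,z \right)} = - \frac{k}{8}$
$g{\left(O \right)} = \frac{-1 + O}{5 + O}$
$x{\left(r \right)} = - \frac{r}{8}$
$365 + x{\left(g{\left(0 \right)} \right)} \left(-365\right) = 365 + - \frac{\frac{1}{5 + 0} \left(-1 + 0\right)}{8} \left(-365\right) = 365 + - \frac{\frac{1}{5} \left(-1\right)}{8} \left(-365\right) = 365 + \left(- \frac{1}{8}\right) \left(- \frac{1}{5}\right) \left(-365\right) = 365 + \frac{1}{40} \left(-365\right) = 365 - \frac{73}{8} = \frac{2847}{8}$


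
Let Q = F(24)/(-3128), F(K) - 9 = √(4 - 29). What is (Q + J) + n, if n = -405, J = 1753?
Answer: 4216535/3128 - 5*I/3128 ≈ 1348.0 - 0.0015985*I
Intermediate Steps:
F(K) = 9 + 5*I (F(K) = 9 + √(4 - 29) = 9 + √(-25) = 9 + 5*I)
Q = -9/3128 - 5*I/3128 (Q = (9 + 5*I)/(-3128) = (9 + 5*I)*(-1/3128) = -9/3128 - 5*I/3128 ≈ -0.0028772 - 0.0015985*I)
(Q + J) + n = ((-9/3128 - 5*I/3128) + 1753) - 405 = (5483375/3128 - 5*I/3128) - 405 = 4216535/3128 - 5*I/3128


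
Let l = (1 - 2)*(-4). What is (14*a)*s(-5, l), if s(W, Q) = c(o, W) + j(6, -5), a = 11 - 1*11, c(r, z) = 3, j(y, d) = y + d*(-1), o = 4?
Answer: 0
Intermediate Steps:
l = 4 (l = -1*(-4) = 4)
j(y, d) = y - d
a = 0 (a = 11 - 11 = 0)
s(W, Q) = 14 (s(W, Q) = 3 + (6 - 1*(-5)) = 3 + (6 + 5) = 3 + 11 = 14)
(14*a)*s(-5, l) = (14*0)*14 = 0*14 = 0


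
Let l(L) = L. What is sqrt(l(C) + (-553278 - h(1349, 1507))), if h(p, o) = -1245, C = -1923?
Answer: 2*I*sqrt(138489) ≈ 744.28*I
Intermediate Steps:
sqrt(l(C) + (-553278 - h(1349, 1507))) = sqrt(-1923 + (-553278 - 1*(-1245))) = sqrt(-1923 + (-553278 + 1245)) = sqrt(-1923 - 552033) = sqrt(-553956) = 2*I*sqrt(138489)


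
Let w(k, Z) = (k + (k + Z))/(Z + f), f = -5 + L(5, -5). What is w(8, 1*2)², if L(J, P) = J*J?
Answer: 81/121 ≈ 0.66942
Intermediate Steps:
L(J, P) = J²
f = 20 (f = -5 + 5² = -5 + 25 = 20)
w(k, Z) = (Z + 2*k)/(20 + Z) (w(k, Z) = (k + (k + Z))/(Z + 20) = (k + (Z + k))/(20 + Z) = (Z + 2*k)/(20 + Z))
w(8, 1*2)² = ((1*2 + 2*8)/(20 + 1*2))² = ((2 + 16)/(20 + 2))² = (18/22)² = ((1/22)*18)² = (9/11)² = 81/121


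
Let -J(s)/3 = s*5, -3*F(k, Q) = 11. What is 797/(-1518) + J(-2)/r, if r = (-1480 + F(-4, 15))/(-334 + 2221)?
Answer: -261349387/6756618 ≈ -38.680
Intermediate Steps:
F(k, Q) = -11/3 (F(k, Q) = -⅓*11 = -11/3)
J(s) = -15*s (J(s) = -3*s*5 = -15*s)
r = -4451/5661 (r = (-1480 - 11/3)/(-334 + 2221) = -4451/3/1887 = -4451/3*1/1887 = -4451/5661 ≈ -0.78626)
797/(-1518) + J(-2)/r = 797/(-1518) + (-15*(-2))/(-4451/5661) = 797*(-1/1518) + 30*(-5661/4451) = -797/1518 - 169830/4451 = -261349387/6756618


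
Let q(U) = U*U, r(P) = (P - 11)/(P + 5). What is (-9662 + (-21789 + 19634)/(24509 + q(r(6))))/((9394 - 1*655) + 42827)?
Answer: -28654023223/152924851524 ≈ -0.18737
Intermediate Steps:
r(P) = (-11 + P)/(5 + P)
q(U) = U**2
(-9662 + (-21789 + 19634)/(24509 + q(r(6))))/((9394 - 1*655) + 42827) = (-9662 + (-21789 + 19634)/(24509 + ((-11 + 6)/(5 + 6))**2))/((9394 - 1*655) + 42827) = (-9662 - 2155/(24509 + (-5/11)**2))/((9394 - 655) + 42827) = (-9662 - 2155/(24509 + ((1/11)*(-5))**2))/(8739 + 42827) = (-9662 - 2155/(24509 + (-5/11)**2))/51566 = (-9662 - 2155/(24509 + 25/121))*(1/51566) = (-9662 - 2155/2965614/121)*(1/51566) = (-9662 - 2155*121/2965614)*(1/51566) = (-9662 - 260755/2965614)*(1/51566) = -28654023223/2965614*1/51566 = -28654023223/152924851524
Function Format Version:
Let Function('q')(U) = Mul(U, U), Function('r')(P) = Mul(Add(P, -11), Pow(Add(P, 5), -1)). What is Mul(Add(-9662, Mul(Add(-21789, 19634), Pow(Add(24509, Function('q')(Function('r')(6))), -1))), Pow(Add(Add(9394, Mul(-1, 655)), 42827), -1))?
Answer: Rational(-28654023223, 152924851524) ≈ -0.18737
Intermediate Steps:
Function('r')(P) = Mul(Pow(Add(5, P), -1), Add(-11, P)) (Function('r')(P) = Mul(Add(-11, P), Pow(Add(5, P), -1)) = Mul(Pow(Add(5, P), -1), Add(-11, P)))
Function('q')(U) = Pow(U, 2)
Mul(Add(-9662, Mul(Add(-21789, 19634), Pow(Add(24509, Function('q')(Function('r')(6))), -1))), Pow(Add(Add(9394, Mul(-1, 655)), 42827), -1)) = Mul(Add(-9662, Mul(Add(-21789, 19634), Pow(Add(24509, Pow(Mul(Pow(Add(5, 6), -1), Add(-11, 6)), 2)), -1))), Pow(Add(Add(9394, Mul(-1, 655)), 42827), -1)) = Mul(Add(-9662, Mul(-2155, Pow(Add(24509, Pow(Mul(Pow(11, -1), -5), 2)), -1))), Pow(Add(Add(9394, -655), 42827), -1)) = Mul(Add(-9662, Mul(-2155, Pow(Add(24509, Pow(Mul(Rational(1, 11), -5), 2)), -1))), Pow(Add(8739, 42827), -1)) = Mul(Add(-9662, Mul(-2155, Pow(Add(24509, Pow(Rational(-5, 11), 2)), -1))), Pow(51566, -1)) = Mul(Add(-9662, Mul(-2155, Pow(Add(24509, Rational(25, 121)), -1))), Rational(1, 51566)) = Mul(Add(-9662, Mul(-2155, Pow(Rational(2965614, 121), -1))), Rational(1, 51566)) = Mul(Add(-9662, Mul(-2155, Rational(121, 2965614))), Rational(1, 51566)) = Mul(Add(-9662, Rational(-260755, 2965614)), Rational(1, 51566)) = Mul(Rational(-28654023223, 2965614), Rational(1, 51566)) = Rational(-28654023223, 152924851524)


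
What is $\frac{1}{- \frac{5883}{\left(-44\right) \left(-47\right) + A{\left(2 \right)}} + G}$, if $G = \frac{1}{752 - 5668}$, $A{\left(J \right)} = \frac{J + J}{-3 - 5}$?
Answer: $- \frac{20327660}{57845791} \approx -0.35141$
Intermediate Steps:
$A{\left(J \right)} = - \frac{J}{4}$ ($A{\left(J \right)} = \frac{2 J}{-8} = 2 J \left(- \frac{1}{8}\right) = - \frac{J}{4}$)
$G = - \frac{1}{4916}$ ($G = \frac{1}{-4916} = - \frac{1}{4916} \approx -0.00020342$)
$\frac{1}{- \frac{5883}{\left(-44\right) \left(-47\right) + A{\left(2 \right)}} + G} = \frac{1}{- \frac{5883}{\left(-44\right) \left(-47\right) - \frac{1}{2}} - \frac{1}{4916}} = \frac{1}{- \frac{5883}{2068 - \frac{1}{2}} - \frac{1}{4916}} = \frac{1}{- \frac{5883}{\frac{4135}{2}} - \frac{1}{4916}} = \frac{1}{\left(-5883\right) \frac{2}{4135} - \frac{1}{4916}} = \frac{1}{- \frac{11766}{4135} - \frac{1}{4916}} = \frac{1}{- \frac{57845791}{20327660}} = - \frac{20327660}{57845791}$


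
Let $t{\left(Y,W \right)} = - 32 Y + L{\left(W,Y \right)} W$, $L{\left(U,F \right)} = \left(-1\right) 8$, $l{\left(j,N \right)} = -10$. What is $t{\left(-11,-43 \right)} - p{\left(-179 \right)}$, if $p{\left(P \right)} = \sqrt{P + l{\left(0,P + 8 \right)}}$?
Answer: $696 - 3 i \sqrt{21} \approx 696.0 - 13.748 i$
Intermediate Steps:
$L{\left(U,F \right)} = -8$
$p{\left(P \right)} = \sqrt{-10 + P}$ ($p{\left(P \right)} = \sqrt{P - 10} = \sqrt{-10 + P}$)
$t{\left(Y,W \right)} = - 32 Y - 8 W$
$t{\left(-11,-43 \right)} - p{\left(-179 \right)} = \left(\left(-32\right) \left(-11\right) - -344\right) - \sqrt{-10 - 179} = \left(352 + 344\right) - \sqrt{-189} = 696 - 3 i \sqrt{21}$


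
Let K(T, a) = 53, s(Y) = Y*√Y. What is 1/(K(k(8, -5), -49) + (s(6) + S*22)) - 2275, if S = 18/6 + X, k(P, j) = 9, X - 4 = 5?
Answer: -228120758/100273 - 6*√6/100273 ≈ -2275.0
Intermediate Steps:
X = 9 (X = 4 + 5 = 9)
s(Y) = Y^(3/2)
S = 12 (S = 18/6 + 9 = 18*(⅙) + 9 = 3 + 9 = 12)
1/(K(k(8, -5), -49) + (s(6) + S*22)) - 2275 = 1/(53 + (6^(3/2) + 12*22)) - 2275 = 1/(53 + (6*√6 + 264)) - 2275 = 1/(53 + (264 + 6*√6)) - 2275 = 1/(317 + 6*√6) - 2275 = -2275 + 1/(317 + 6*√6)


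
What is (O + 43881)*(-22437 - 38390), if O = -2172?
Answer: -2537033343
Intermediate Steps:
(O + 43881)*(-22437 - 38390) = (-2172 + 43881)*(-22437 - 38390) = 41709*(-60827) = -2537033343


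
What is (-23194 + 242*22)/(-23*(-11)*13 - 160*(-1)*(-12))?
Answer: -17870/1369 ≈ -13.053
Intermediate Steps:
(-23194 + 242*22)/(-23*(-11)*13 - 160*(-1)*(-12)) = (-23194 + 5324)/(253*13 - 32*(-5)*(-12)) = -17870/(3289 + 160*(-12)) = -17870/(3289 - 1920) = -17870/1369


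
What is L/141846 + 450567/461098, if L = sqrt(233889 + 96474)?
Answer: 450567/461098 + sqrt(36707)/47282 ≈ 0.98121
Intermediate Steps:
L = 3*sqrt(36707) (L = sqrt(330363) = 3*sqrt(36707) ≈ 574.77)
L/141846 + 450567/461098 = (3*sqrt(36707))/141846 + 450567/461098 = (3*sqrt(36707))*(1/141846) + 450567*(1/461098) = sqrt(36707)/47282 + 450567/461098 = 450567/461098 + sqrt(36707)/47282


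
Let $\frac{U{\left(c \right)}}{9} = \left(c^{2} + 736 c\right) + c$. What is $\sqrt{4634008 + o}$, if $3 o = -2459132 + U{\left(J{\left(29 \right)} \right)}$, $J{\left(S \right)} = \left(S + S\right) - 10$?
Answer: $\frac{22 \sqrt{73029}}{3} \approx 1981.8$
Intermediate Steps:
$J{\left(S \right)} = -10 + 2 S$ ($J{\left(S \right)} = 2 S - 10 = -10 + 2 S$)
$U{\left(c \right)} = 9 c^{2} + 6633 c$ ($U{\left(c \right)} = 9 \left(\left(c^{2} + 736 c\right) + c\right) = 9 \left(c^{2} + 737 c\right) = 9 c^{2} + 6633 c$)
$o = - \frac{2120012}{3}$ ($o = \frac{-2459132 + 9 \left(-10 + 2 \cdot 29\right) \left(737 + \left(-10 + 2 \cdot 29\right)\right)}{3} = \frac{-2459132 + 9 \left(-10 + 58\right) \left(737 + \left(-10 + 58\right)\right)}{3} = \frac{-2459132 + 9 \cdot 48 \left(737 + 48\right)}{3} = \frac{-2459132 + 9 \cdot 48 \cdot 785}{3} = \frac{-2459132 + 339120}{3} = \frac{1}{3} \left(-2120012\right) = - \frac{2120012}{3} \approx -7.0667 \cdot 10^{5}$)
$\sqrt{4634008 + o} = \sqrt{4634008 - \frac{2120012}{3}} = \sqrt{\frac{11782012}{3}} = \frac{22 \sqrt{73029}}{3}$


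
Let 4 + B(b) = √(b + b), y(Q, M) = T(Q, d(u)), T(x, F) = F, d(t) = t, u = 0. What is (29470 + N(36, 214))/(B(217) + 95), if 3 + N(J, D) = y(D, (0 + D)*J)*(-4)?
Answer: 383071/1121 - 29467*√434/7847 ≈ 263.49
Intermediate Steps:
y(Q, M) = 0
B(b) = -4 + √2*√b (B(b) = -4 + √(b + b) = -4 + √(2*b) = -4 + √2*√b)
N(J, D) = -3 (N(J, D) = -3 + 0*(-4) = -3 + 0 = -3)
(29470 + N(36, 214))/(B(217) + 95) = (29470 - 3)/((-4 + √2*√217) + 95) = 29467/((-4 + √434) + 95) = 29467/(91 + √434)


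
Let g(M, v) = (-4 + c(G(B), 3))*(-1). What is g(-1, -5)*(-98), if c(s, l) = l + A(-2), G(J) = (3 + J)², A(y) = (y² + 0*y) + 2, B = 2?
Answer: 490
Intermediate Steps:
A(y) = 2 + y² (A(y) = (y² + 0) + 2 = y² + 2 = 2 + y²)
c(s, l) = 6 + l (c(s, l) = l + (2 + (-2)²) = l + (2 + 4) = l + 6 = 6 + l)
g(M, v) = -5 (g(M, v) = (-4 + (6 + 3))*(-1) = (-4 + 9)*(-1) = 5*(-1) = -5)
g(-1, -5)*(-98) = -5*(-98) = 490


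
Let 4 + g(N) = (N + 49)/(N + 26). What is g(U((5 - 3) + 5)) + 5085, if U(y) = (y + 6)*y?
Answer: 594617/117 ≈ 5082.2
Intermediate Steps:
U(y) = y*(6 + y) (U(y) = (6 + y)*y = y*(6 + y))
g(N) = -4 + (49 + N)/(26 + N) (g(N) = -4 + (N + 49)/(N + 26) = -4 + (49 + N)/(26 + N))
g(U((5 - 3) + 5)) + 5085 = (-55 - 3*((5 - 3) + 5)*(6 + ((5 - 3) + 5)))/(26 + ((5 - 3) + 5)*(6 + ((5 - 3) + 5))) + 5085 = (-55 - 3*(2 + 5)*(6 + (2 + 5)))/(26 + (2 + 5)*(6 + (2 + 5))) + 5085 = (-55 - 21*(6 + 7))/(26 + 7*(6 + 7)) + 5085 = (-55 - 21*13)/(26 + 7*13) + 5085 = (-55 - 3*91)/(26 + 91) + 5085 = (-55 - 273)/117 + 5085 = (1/117)*(-328) + 5085 = -328/117 + 5085 = 594617/117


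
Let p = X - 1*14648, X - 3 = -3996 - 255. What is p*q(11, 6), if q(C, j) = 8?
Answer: -151168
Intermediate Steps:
X = -4248 (X = 3 + (-3996 - 255) = 3 - 4251 = -4248)
p = -18896 (p = -4248 - 1*14648 = -4248 - 14648 = -18896)
p*q(11, 6) = -18896*8 = -151168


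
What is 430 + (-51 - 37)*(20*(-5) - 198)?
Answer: 26654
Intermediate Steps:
430 + (-51 - 37)*(20*(-5) - 198) = 430 - 88*(-100 - 198) = 430 - 88*(-298) = 430 + 26224 = 26654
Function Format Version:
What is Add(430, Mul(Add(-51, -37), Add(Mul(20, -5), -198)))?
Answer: 26654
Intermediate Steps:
Add(430, Mul(Add(-51, -37), Add(Mul(20, -5), -198))) = Add(430, Mul(-88, Add(-100, -198))) = Add(430, Mul(-88, -298)) = Add(430, 26224) = 26654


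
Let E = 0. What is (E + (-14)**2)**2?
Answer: 38416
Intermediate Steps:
(E + (-14)**2)**2 = (0 + (-14)**2)**2 = (0 + 196)**2 = 196**2 = 38416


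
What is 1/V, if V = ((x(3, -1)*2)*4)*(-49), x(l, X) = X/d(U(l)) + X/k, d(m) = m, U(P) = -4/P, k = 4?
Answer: -1/196 ≈ -0.0051020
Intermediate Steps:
x(l, X) = X/4 - X*l/4 (x(l, X) = X/((-4/l)) + X/4 = X*(-l/4) + X*(¼) = -X*l/4 + X/4 = X/4 - X*l/4)
V = -196 (V = ((((¼)*(-1)*(1 - 1*3))*2)*4)*(-49) = ((((¼)*(-1)*(1 - 3))*2)*4)*(-49) = ((((¼)*(-1)*(-2))*2)*4)*(-49) = (((½)*2)*4)*(-49) = (1*4)*(-49) = 4*(-49) = -196)
1/V = 1/(-196) = -1/196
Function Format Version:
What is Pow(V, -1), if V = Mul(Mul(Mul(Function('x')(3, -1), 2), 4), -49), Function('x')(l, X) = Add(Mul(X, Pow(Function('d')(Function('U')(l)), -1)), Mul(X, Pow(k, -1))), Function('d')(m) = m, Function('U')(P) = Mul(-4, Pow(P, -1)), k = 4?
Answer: Rational(-1, 196) ≈ -0.0051020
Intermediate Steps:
Function('x')(l, X) = Add(Mul(Rational(1, 4), X), Mul(Rational(-1, 4), X, l)) (Function('x')(l, X) = Add(Mul(X, Pow(Mul(-4, Pow(l, -1)), -1)), Mul(X, Pow(4, -1))) = Add(Mul(X, Mul(Rational(-1, 4), l)), Mul(X, Rational(1, 4))) = Add(Mul(Rational(-1, 4), X, l), Mul(Rational(1, 4), X)) = Add(Mul(Rational(1, 4), X), Mul(Rational(-1, 4), X, l)))
V = -196 (V = Mul(Mul(Mul(Mul(Rational(1, 4), -1, Add(1, Mul(-1, 3))), 2), 4), -49) = Mul(Mul(Mul(Mul(Rational(1, 4), -1, Add(1, -3)), 2), 4), -49) = Mul(Mul(Mul(Mul(Rational(1, 4), -1, -2), 2), 4), -49) = Mul(Mul(Mul(Rational(1, 2), 2), 4), -49) = Mul(Mul(1, 4), -49) = Mul(4, -49) = -196)
Pow(V, -1) = Pow(-196, -1) = Rational(-1, 196)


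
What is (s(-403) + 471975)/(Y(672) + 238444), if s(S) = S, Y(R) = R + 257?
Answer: 471572/239373 ≈ 1.9700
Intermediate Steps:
Y(R) = 257 + R
(s(-403) + 471975)/(Y(672) + 238444) = (-403 + 471975)/((257 + 672) + 238444) = 471572/(929 + 238444) = 471572/239373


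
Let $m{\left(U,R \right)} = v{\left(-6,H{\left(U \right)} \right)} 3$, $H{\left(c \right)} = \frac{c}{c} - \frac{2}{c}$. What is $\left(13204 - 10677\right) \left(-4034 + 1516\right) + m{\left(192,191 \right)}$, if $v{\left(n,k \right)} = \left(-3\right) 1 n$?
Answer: $-6362932$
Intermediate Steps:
$H{\left(c \right)} = 1 - \frac{2}{c}$
$v{\left(n,k \right)} = - 3 n$
$m{\left(U,R \right)} = 54$ ($m{\left(U,R \right)} = \left(-3\right) \left(-6\right) 3 = 18 \cdot 3 = 54$)
$\left(13204 - 10677\right) \left(-4034 + 1516\right) + m{\left(192,191 \right)} = \left(13204 - 10677\right) \left(-4034 + 1516\right) + 54 = 2527 \left(-2518\right) + 54 = -6362986 + 54 = -6362932$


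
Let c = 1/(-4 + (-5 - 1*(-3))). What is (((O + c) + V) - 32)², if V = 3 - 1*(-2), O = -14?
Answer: 61009/36 ≈ 1694.7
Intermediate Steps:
V = 5 (V = 3 + 2 = 5)
c = -⅙ (c = 1/(-4 + (-5 + 3)) = 1/(-4 - 2) = 1/(-6) = -⅙ ≈ -0.16667)
(((O + c) + V) - 32)² = (((-14 - ⅙) + 5) - 32)² = ((-85/6 + 5) - 32)² = (-55/6 - 32)² = (-247/6)² = 61009/36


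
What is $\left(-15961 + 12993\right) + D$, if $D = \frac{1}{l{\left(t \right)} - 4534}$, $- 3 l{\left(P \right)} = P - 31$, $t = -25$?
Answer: $- \frac{40204531}{13546} \approx -2968.0$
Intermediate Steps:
$l{\left(P \right)} = \frac{31}{3} - \frac{P}{3}$ ($l{\left(P \right)} = - \frac{P - 31}{3} = - \frac{-31 + P}{3} = \frac{31}{3} - \frac{P}{3}$)
$D = - \frac{3}{13546}$ ($D = \frac{1}{\left(\frac{31}{3} - - \frac{25}{3}\right) - 4534} = \frac{1}{\left(\frac{31}{3} + \frac{25}{3}\right) - 4534} = \frac{1}{\frac{56}{3} - 4534} = \frac{1}{- \frac{13546}{3}} = - \frac{3}{13546} \approx -0.00022147$)
$\left(-15961 + 12993\right) + D = \left(-15961 + 12993\right) - \frac{3}{13546} = -2968 - \frac{3}{13546} = - \frac{40204531}{13546}$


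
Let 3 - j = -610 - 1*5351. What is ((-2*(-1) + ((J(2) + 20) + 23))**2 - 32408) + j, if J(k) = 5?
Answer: -23944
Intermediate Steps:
j = 5964 (j = 3 - (-610 - 1*5351) = 3 - (-610 - 5351) = 3 - 1*(-5961) = 3 + 5961 = 5964)
((-2*(-1) + ((J(2) + 20) + 23))**2 - 32408) + j = ((-2*(-1) + ((5 + 20) + 23))**2 - 32408) + 5964 = ((2 + (25 + 23))**2 - 32408) + 5964 = ((2 + 48)**2 - 32408) + 5964 = (50**2 - 32408) + 5964 = (2500 - 32408) + 5964 = -29908 + 5964 = -23944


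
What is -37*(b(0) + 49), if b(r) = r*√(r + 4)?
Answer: -1813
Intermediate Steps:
b(r) = r*√(4 + r)
-37*(b(0) + 49) = -37*(0*√(4 + 0) + 49) = -37*(0*√4 + 49) = -37*(0*2 + 49) = -37*(0 + 49) = -37*49 = -1813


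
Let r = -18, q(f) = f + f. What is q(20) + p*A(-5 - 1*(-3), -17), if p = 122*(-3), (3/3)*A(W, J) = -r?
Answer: -6548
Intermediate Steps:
q(f) = 2*f
A(W, J) = 18 (A(W, J) = -1*(-18) = 18)
p = -366
q(20) + p*A(-5 - 1*(-3), -17) = 2*20 - 366*18 = 40 - 6588 = -6548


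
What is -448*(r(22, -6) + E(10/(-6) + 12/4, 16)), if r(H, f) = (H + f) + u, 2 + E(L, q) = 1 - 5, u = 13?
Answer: -10304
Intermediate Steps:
E(L, q) = -6 (E(L, q) = -2 + (1 - 5) = -2 - 4 = -6)
r(H, f) = 13 + H + f (r(H, f) = (H + f) + 13 = 13 + H + f)
-448*(r(22, -6) + E(10/(-6) + 12/4, 16)) = -448*((13 + 22 - 6) - 6) = -448*(29 - 6) = -448*23 = -10304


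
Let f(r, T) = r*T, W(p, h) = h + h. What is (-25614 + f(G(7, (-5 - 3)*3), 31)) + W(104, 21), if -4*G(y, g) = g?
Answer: -25386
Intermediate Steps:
W(p, h) = 2*h
G(y, g) = -g/4
f(r, T) = T*r
(-25614 + f(G(7, (-5 - 3)*3), 31)) + W(104, 21) = (-25614 + 31*(-(-5 - 3)*3/4)) + 2*21 = (-25614 + 31*(-(-2)*3)) + 42 = (-25614 + 31*(-¼*(-24))) + 42 = (-25614 + 31*6) + 42 = (-25614 + 186) + 42 = -25428 + 42 = -25386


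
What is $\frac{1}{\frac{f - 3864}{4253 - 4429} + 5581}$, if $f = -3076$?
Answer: $\frac{44}{247299} \approx 0.00017792$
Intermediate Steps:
$\frac{1}{\frac{f - 3864}{4253 - 4429} + 5581} = \frac{1}{\frac{-3076 - 3864}{4253 - 4429} + 5581} = \frac{1}{- \frac{6940}{-176} + 5581} = \frac{1}{\left(-6940\right) \left(- \frac{1}{176}\right) + 5581} = \frac{1}{\frac{1735}{44} + 5581} = \frac{1}{\frac{247299}{44}} = \frac{44}{247299}$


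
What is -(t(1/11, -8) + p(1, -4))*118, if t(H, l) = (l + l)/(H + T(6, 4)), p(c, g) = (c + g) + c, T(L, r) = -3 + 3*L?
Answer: 29972/83 ≈ 361.11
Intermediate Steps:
p(c, g) = g + 2*c
t(H, l) = 2*l/(15 + H) (t(H, l) = (l + l)/(H + (-3 + 3*6)) = (2*l)/(H + (-3 + 18)) = (2*l)/(H + 15) = (2*l)/(15 + H) = 2*l/(15 + H))
-(t(1/11, -8) + p(1, -4))*118 = -(2*(-8)/(15 + 1/11) + (-4 + 2*1))*118 = -(2*(-8)/(15 + 1/11) + (-4 + 2))*118 = -(2*(-8)/(166/11) - 2)*118 = -(2*(-8)*(11/166) - 2)*118 = -(-88/83 - 2)*118 = -(-254)*118/83 = -1*(-29972/83) = 29972/83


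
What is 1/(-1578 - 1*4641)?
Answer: -1/6219 ≈ -0.00016080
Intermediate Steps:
1/(-1578 - 1*4641) = 1/(-1578 - 4641) = 1/(-6219) = -1/6219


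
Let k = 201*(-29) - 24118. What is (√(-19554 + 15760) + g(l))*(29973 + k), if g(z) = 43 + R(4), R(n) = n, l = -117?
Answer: 1222 + 26*I*√3794 ≈ 1222.0 + 1601.5*I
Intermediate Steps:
k = -29947 (k = -5829 - 24118 = -29947)
g(z) = 47 (g(z) = 43 + 4 = 47)
(√(-19554 + 15760) + g(l))*(29973 + k) = (√(-19554 + 15760) + 47)*(29973 - 29947) = (√(-3794) + 47)*26 = (I*√3794 + 47)*26 = (47 + I*√3794)*26 = 1222 + 26*I*√3794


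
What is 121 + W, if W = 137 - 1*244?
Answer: 14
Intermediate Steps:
W = -107 (W = 137 - 244 = -107)
121 + W = 121 - 107 = 14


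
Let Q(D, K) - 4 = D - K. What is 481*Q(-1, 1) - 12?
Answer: 950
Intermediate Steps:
Q(D, K) = 4 + D - K (Q(D, K) = 4 + (D - K) = 4 + D - K)
481*Q(-1, 1) - 12 = 481*(4 - 1 - 1*1) - 12 = 481*(4 - 1 - 1) - 12 = 481*2 - 12 = 962 - 12 = 950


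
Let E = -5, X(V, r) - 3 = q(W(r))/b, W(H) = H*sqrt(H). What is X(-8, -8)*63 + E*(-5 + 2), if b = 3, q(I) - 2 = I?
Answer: 246 - 336*I*sqrt(2) ≈ 246.0 - 475.18*I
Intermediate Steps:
W(H) = H**(3/2)
q(I) = 2 + I
X(V, r) = 11/3 + r**(3/2)/3 (X(V, r) = 3 + (2 + r**(3/2))/3 = 3 + (2 + r**(3/2))*(1/3) = 3 + (2/3 + r**(3/2)/3) = 11/3 + r**(3/2)/3)
X(-8, -8)*63 + E*(-5 + 2) = (11/3 + (-8)**(3/2)/3)*63 - 5*(-5 + 2) = (11/3 + (-16*I*sqrt(2))/3)*63 - 5*(-3) = (11/3 - 16*I*sqrt(2)/3)*63 + 15 = (231 - 336*I*sqrt(2)) + 15 = 246 - 336*I*sqrt(2)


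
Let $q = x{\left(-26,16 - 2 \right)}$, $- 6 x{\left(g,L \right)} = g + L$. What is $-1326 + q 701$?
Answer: $76$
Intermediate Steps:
$x{\left(g,L \right)} = - \frac{L}{6} - \frac{g}{6}$ ($x{\left(g,L \right)} = - \frac{g + L}{6} = - \frac{L + g}{6} = - \frac{L}{6} - \frac{g}{6}$)
$q = 2$ ($q = - \frac{16 - 2}{6} - - \frac{13}{3} = \left(- \frac{1}{6}\right) 14 + \frac{13}{3} = - \frac{7}{3} + \frac{13}{3} = 2$)
$-1326 + q 701 = -1326 + 2 \cdot 701 = -1326 + 1402 = 76$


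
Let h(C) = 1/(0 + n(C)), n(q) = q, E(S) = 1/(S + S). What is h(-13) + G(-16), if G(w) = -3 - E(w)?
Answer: -1267/416 ≈ -3.0457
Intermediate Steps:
E(S) = 1/(2*S)
G(w) = -3 - 1/(2*w)
h(C) = 1/C (h(C) = 1/(0 + C) = 1/C)
h(-13) + G(-16) = 1/(-13) + (-3 - ½/(-16)) = -1/13 + (-3 - ½*(-1/16)) = -1/13 + (-3 + 1/32) = -1/13 - 95/32 = -1267/416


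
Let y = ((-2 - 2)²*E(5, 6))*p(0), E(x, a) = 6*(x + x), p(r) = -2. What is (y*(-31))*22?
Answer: 1309440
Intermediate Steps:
E(x, a) = 12*x (E(x, a) = 6*(2*x) = 12*x)
y = -1920 (y = ((-2 - 2)²*(12*5))*(-2) = ((-4)²*60)*(-2) = (16*60)*(-2) = 960*(-2) = -1920)
(y*(-31))*22 = -1920*(-31)*22 = 59520*22 = 1309440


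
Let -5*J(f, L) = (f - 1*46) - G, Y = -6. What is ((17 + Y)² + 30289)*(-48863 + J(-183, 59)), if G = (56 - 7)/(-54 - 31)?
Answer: -126185437438/85 ≈ -1.4845e+9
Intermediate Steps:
G = -49/85 (G = 49/(-85) = 49*(-1/85) = -49/85 ≈ -0.57647)
J(f, L) = 3861/425 - f/5 (J(f, L) = -((f - 1*46) - 1*(-49/85))/5 = -((f - 46) + 49/85)/5 = -((-46 + f) + 49/85)/5 = -(-3861/85 + f)/5 = 3861/425 - f/5)
((17 + Y)² + 30289)*(-48863 + J(-183, 59)) = ((17 - 6)² + 30289)*(-48863 + (3861/425 - ⅕*(-183))) = (11² + 30289)*(-48863 + (3861/425 + 183/5)) = (121 + 30289)*(-48863 + 19416/425) = 30410*(-20747359/425) = -126185437438/85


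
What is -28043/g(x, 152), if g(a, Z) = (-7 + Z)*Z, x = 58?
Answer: -967/760 ≈ -1.2724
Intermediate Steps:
g(a, Z) = Z*(-7 + Z)
-28043/g(x, 152) = -28043*1/(152*(-7 + 152)) = -28043/(152*145) = -28043/22040 = -28043*1/22040 = -967/760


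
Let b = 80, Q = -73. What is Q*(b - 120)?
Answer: 2920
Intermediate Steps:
Q*(b - 120) = -73*(80 - 120) = -73*(-40) = 2920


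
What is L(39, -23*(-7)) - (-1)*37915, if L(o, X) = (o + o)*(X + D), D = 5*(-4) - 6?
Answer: 48445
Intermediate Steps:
D = -26 (D = -20 - 6 = -26)
L(o, X) = 2*o*(-26 + X) (L(o, X) = (o + o)*(X - 26) = (2*o)*(-26 + X) = 2*o*(-26 + X))
L(39, -23*(-7)) - (-1)*37915 = 2*39*(-26 - 23*(-7)) - (-1)*37915 = 2*39*(-26 + 161) - 1*(-37915) = 2*39*135 + 37915 = 10530 + 37915 = 48445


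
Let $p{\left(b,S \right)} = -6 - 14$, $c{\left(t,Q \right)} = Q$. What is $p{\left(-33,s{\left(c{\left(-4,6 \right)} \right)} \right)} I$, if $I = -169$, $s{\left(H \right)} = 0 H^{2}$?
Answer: $3380$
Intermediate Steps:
$s{\left(H \right)} = 0$
$p{\left(b,S \right)} = -20$
$p{\left(-33,s{\left(c{\left(-4,6 \right)} \right)} \right)} I = \left(-20\right) \left(-169\right) = 3380$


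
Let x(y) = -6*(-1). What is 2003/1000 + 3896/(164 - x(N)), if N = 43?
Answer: 2106237/79000 ≈ 26.661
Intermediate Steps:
x(y) = 6
2003/1000 + 3896/(164 - x(N)) = 2003/1000 + 3896/(164 - 1*6) = 2003*(1/1000) + 3896/(164 - 6) = 2003/1000 + 3896/158 = 2003/1000 + 3896*(1/158) = 2003/1000 + 1948/79 = 2106237/79000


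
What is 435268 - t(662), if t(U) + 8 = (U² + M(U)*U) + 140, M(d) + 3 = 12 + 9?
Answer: -15024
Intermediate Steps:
M(d) = 18 (M(d) = -3 + (12 + 9) = -3 + 21 = 18)
t(U) = 132 + U² + 18*U (t(U) = -8 + ((U² + 18*U) + 140) = -8 + (140 + U² + 18*U) = 132 + U² + 18*U)
435268 - t(662) = 435268 - (132 + 662² + 18*662) = 435268 - (132 + 438244 + 11916) = 435268 - 1*450292 = 435268 - 450292 = -15024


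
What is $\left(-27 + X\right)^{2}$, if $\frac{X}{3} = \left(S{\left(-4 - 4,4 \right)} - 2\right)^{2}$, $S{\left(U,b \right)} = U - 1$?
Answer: $112896$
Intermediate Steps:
$S{\left(U,b \right)} = -1 + U$ ($S{\left(U,b \right)} = U - 1 = -1 + U$)
$X = 363$ ($X = 3 \left(\left(-1 - 8\right) - 2\right)^{2} = 3 \left(-9 - 2\right)^{2} = 3 \left(-11\right)^{2} = 3 \cdot 121 = 363$)
$\left(-27 + X\right)^{2} = \left(-27 + 363\right)^{2} = 336^{2} = 112896$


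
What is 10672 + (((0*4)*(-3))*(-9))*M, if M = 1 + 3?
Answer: 10672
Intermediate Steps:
M = 4
10672 + (((0*4)*(-3))*(-9))*M = 10672 + (((0*4)*(-3))*(-9))*4 = 10672 + ((0*(-3))*(-9))*4 = 10672 + (0*(-9))*4 = 10672 + 0*4 = 10672 + 0 = 10672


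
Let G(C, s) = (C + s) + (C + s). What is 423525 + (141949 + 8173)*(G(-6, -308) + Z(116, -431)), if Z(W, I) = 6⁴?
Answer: 100705021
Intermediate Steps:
Z(W, I) = 1296
G(C, s) = 2*C + 2*s
423525 + (141949 + 8173)*(G(-6, -308) + Z(116, -431)) = 423525 + (141949 + 8173)*((2*(-6) + 2*(-308)) + 1296) = 423525 + 150122*((-12 - 616) + 1296) = 423525 + 150122*(-628 + 1296) = 423525 + 150122*668 = 423525 + 100281496 = 100705021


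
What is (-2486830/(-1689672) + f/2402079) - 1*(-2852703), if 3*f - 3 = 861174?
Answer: 643241401890066449/225484757116 ≈ 2.8527e+6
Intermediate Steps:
f = 287059 (f = 1 + (1/3)*861174 = 1 + 287058 = 287059)
(-2486830/(-1689672) + f/2402079) - 1*(-2852703) = (-2486830/(-1689672) + 287059/2402079) - 1*(-2852703) = (-2486830*(-1/1689672) + 287059*(1/2402079)) + 2852703 = (1243415/844836 + 287059/2402079) + 2852703 = 358810981901/225484757116 + 2852703 = 643241401890066449/225484757116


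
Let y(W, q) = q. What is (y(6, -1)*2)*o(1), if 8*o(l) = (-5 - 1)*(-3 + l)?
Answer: -3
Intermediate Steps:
o(l) = 9/4 - 3*l/4 (o(l) = ((-5 - 1)*(-3 + l))/8 = (-6*(-3 + l))/8 = (18 - 6*l)/8 = 9/4 - 3*l/4)
(y(6, -1)*2)*o(1) = (-1*2)*(9/4 - ¾*1) = -2*(9/4 - ¾) = -2*3/2 = -3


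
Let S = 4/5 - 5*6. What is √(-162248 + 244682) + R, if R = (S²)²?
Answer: 454371856/625 + √82434 ≈ 7.2728e+5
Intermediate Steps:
S = -146/5 (S = 4*(⅕) - 30 = ⅘ - 30 = -146/5 ≈ -29.200)
R = 454371856/625 (R = ((-146/5)²)² = (21316/25)² = 454371856/625 ≈ 7.2700e+5)
√(-162248 + 244682) + R = √(-162248 + 244682) + 454371856/625 = √82434 + 454371856/625 = 454371856/625 + √82434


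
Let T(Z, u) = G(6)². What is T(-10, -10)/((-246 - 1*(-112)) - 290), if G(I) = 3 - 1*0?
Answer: -9/424 ≈ -0.021226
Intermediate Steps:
G(I) = 3 (G(I) = 3 + 0 = 3)
T(Z, u) = 9 (T(Z, u) = 3² = 9)
T(-10, -10)/((-246 - 1*(-112)) - 290) = 9/((-246 - 1*(-112)) - 290) = 9/((-246 + 112) - 290) = 9/(-134 - 290) = 9/(-424) = 9*(-1/424) = -9/424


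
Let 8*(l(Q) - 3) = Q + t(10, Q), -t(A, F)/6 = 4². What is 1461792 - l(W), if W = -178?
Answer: 5847293/4 ≈ 1.4618e+6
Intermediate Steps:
t(A, F) = -96 (t(A, F) = -6*4² = -6*16 = -96)
l(Q) = -9 + Q/8 (l(Q) = 3 + (Q - 96)/8 = 3 + (-96 + Q)/8 = 3 + (-12 + Q/8) = -9 + Q/8)
1461792 - l(W) = 1461792 - (-9 + (⅛)*(-178)) = 1461792 - (-9 - 89/4) = 1461792 - 1*(-125/4) = 1461792 + 125/4 = 5847293/4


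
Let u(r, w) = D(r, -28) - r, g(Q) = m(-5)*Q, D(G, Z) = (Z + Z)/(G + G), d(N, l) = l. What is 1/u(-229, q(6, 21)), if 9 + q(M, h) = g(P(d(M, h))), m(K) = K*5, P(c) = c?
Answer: 229/52469 ≈ 0.0043645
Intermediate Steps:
D(G, Z) = Z/G (D(G, Z) = (2*Z)/((2*G)) = (2*Z)*(1/(2*G)) = Z/G)
m(K) = 5*K
g(Q) = -25*Q (g(Q) = (5*(-5))*Q = -25*Q)
q(M, h) = -9 - 25*h
u(r, w) = -r - 28/r (u(r, w) = -28/r - r = -r - 28/r)
1/u(-229, q(6, 21)) = 1/(-1*(-229) - 28/(-229)) = 1/(229 - 28*(-1/229)) = 1/(229 + 28/229) = 1/(52469/229) = 229/52469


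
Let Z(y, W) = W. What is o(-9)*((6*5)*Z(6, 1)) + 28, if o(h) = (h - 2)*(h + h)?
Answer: 5968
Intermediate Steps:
o(h) = 2*h*(-2 + h) (o(h) = (-2 + h)*(2*h) = 2*h*(-2 + h))
o(-9)*((6*5)*Z(6, 1)) + 28 = (2*(-9)*(-2 - 9))*((6*5)*1) + 28 = (2*(-9)*(-11))*(30*1) + 28 = 198*30 + 28 = 5940 + 28 = 5968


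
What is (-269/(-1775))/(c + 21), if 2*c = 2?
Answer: 269/39050 ≈ 0.0068886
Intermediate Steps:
c = 1 (c = (½)*2 = 1)
(-269/(-1775))/(c + 21) = (-269/(-1775))/(1 + 21) = (-269*(-1/1775))/22 = (1/22)*(269/1775) = 269/39050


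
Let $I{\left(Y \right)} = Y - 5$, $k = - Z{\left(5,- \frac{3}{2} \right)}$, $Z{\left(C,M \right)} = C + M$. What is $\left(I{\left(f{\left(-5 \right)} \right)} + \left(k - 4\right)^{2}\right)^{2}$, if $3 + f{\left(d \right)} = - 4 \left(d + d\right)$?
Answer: $\frac{124609}{16} \approx 7788.1$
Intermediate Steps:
$k = - \frac{7}{2}$ ($k = - (5 - \frac{3}{2}) = \left(-1\right) \frac{7}{2} = - \frac{7}{2} \approx -3.5$)
$f{\left(d \right)} = -3 - 8 d$ ($f{\left(d \right)} = -3 - 4 \left(d + d\right) = -3 - 4 \cdot 2 d = -3 - 8 d$)
$I{\left(Y \right)} = -5 + Y$ ($I{\left(Y \right)} = Y - 5 = -5 + Y$)
$\left(I{\left(f{\left(-5 \right)} \right)} + \left(k - 4\right)^{2}\right)^{2} = \left(\left(-5 - -37\right) + \left(- \frac{7}{2} - 4\right)^{2}\right)^{2} = \left(\left(-5 + \left(-3 + 40\right)\right) + \left(- \frac{15}{2}\right)^{2}\right)^{2} = \left(\left(-5 + 37\right) + \frac{225}{4}\right)^{2} = \left(32 + \frac{225}{4}\right)^{2} = \left(\frac{353}{4}\right)^{2} = \frac{124609}{16}$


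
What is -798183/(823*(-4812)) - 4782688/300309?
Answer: -6233687654447/396435508428 ≈ -15.724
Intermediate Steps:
-798183/(823*(-4812)) - 4782688/300309 = -798183/(-3960276) - 4782688*1/300309 = -798183*(-1/3960276) - 4782688/300309 = 266061/1320092 - 4782688/300309 = -6233687654447/396435508428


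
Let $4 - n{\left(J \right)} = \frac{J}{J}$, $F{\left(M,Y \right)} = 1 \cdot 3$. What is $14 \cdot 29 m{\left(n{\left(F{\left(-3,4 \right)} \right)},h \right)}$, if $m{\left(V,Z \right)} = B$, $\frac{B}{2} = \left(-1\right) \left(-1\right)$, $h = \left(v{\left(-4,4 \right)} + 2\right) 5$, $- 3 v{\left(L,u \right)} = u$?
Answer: $812$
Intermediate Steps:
$F{\left(M,Y \right)} = 3$
$v{\left(L,u \right)} = - \frac{u}{3}$
$n{\left(J \right)} = 3$ ($n{\left(J \right)} = 4 - \frac{J}{J} = 4 - 1 = 3$)
$h = \frac{10}{3}$ ($h = \left(\left(- \frac{1}{3}\right) 4 + 2\right) 5 = \left(- \frac{4}{3} + 2\right) 5 = \frac{2}{3} \cdot 5 = \frac{10}{3} \approx 3.3333$)
$B = 2$ ($B = 2 \left(\left(-1\right) \left(-1\right)\right) = 2 \cdot 1 = 2$)
$m{\left(V,Z \right)} = 2$
$14 \cdot 29 m{\left(n{\left(F{\left(-3,4 \right)} \right)},h \right)} = 14 \cdot 29 \cdot 2 = 406 \cdot 2 = 812$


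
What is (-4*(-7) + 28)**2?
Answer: 3136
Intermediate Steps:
(-4*(-7) + 28)**2 = (28 + 28)**2 = 56**2 = 3136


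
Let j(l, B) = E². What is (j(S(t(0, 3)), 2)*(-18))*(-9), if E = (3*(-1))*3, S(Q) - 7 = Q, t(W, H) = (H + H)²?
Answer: 13122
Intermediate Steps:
t(W, H) = 4*H² (t(W, H) = (2*H)² = 4*H²)
S(Q) = 7 + Q
E = -9 (E = -3*3 = -9)
j(l, B) = 81 (j(l, B) = (-9)² = 81)
(j(S(t(0, 3)), 2)*(-18))*(-9) = (81*(-18))*(-9) = -1458*(-9) = 13122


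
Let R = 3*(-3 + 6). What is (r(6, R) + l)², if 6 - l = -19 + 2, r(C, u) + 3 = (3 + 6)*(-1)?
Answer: 121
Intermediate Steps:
R = 9 (R = 3*3 = 9)
r(C, u) = -12 (r(C, u) = -3 + (3 + 6)*(-1) = -3 + 9*(-1) = -3 - 9 = -12)
l = 23 (l = 6 - (-19 + 2) = 6 - 1*(-17) = 6 + 17 = 23)
(r(6, R) + l)² = (-12 + 23)² = 11² = 121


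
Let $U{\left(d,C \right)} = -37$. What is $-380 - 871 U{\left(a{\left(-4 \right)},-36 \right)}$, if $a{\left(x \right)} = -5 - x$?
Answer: $31847$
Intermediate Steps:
$-380 - 871 U{\left(a{\left(-4 \right)},-36 \right)} = -380 - -32227 = -380 + 32227 = 31847$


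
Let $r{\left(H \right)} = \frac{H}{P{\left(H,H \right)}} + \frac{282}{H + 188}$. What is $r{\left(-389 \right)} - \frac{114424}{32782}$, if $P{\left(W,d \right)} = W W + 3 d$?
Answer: $- \frac{2075445985}{423904042} \approx -4.896$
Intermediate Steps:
$P{\left(W,d \right)} = W^{2} + 3 d$
$r{\left(H \right)} = \frac{282}{188 + H} + \frac{H}{H^{2} + 3 H}$ ($r{\left(H \right)} = \frac{H}{H^{2} + 3 H} + \frac{282}{H + 188} = \frac{H}{H^{2} + 3 H} + \frac{282}{188 + H} = \frac{282}{188 + H} + \frac{H}{H^{2} + 3 H}$)
$r{\left(-389 \right)} - \frac{114424}{32782} = \frac{1034 + 283 \left(-389\right)}{\left(3 - 389\right) \left(188 - 389\right)} - \frac{114424}{32782} = \frac{1034 - 110087}{\left(-386\right) \left(-201\right)} - \frac{57212}{16391} = \left(- \frac{1}{386}\right) \left(- \frac{1}{201}\right) \left(-109053\right) - \frac{57212}{16391} = - \frac{36351}{25862} - \frac{57212}{16391} = - \frac{2075445985}{423904042}$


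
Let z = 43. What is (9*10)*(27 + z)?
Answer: 6300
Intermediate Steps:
(9*10)*(27 + z) = (9*10)*(27 + 43) = 90*70 = 6300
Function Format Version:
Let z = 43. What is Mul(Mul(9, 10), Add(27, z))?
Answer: 6300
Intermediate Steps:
Mul(Mul(9, 10), Add(27, z)) = Mul(Mul(9, 10), Add(27, 43)) = Mul(90, 70) = 6300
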